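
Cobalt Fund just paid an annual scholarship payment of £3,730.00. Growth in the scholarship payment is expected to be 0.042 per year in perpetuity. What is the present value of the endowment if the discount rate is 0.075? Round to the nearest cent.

£117777.58

D₁ = D₀ × (1 + g) = £3,730.00 × 1.042 = £3,886.6600
Growing perpetuity: P = D₁ / (r − g) = £3,886.6600 / (0.075 − 0.042) = £117,777.58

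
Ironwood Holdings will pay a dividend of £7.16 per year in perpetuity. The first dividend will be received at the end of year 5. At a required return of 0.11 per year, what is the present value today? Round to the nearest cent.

Value at end of year 4: C / r = £7.16 / 0.11 = £65.0909
Discount to today: PV = £65.0909 / (1 + 0.11)^4 = £65.0909 / 1.518070 = £42.88

£42.88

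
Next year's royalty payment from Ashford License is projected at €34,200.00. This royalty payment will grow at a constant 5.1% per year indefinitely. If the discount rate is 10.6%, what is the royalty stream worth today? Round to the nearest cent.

€621818.18

Growing perpetuity: P = D₁ / (r − g) = €34,200.0000 / (0.106 − 0.051) = €621,818.18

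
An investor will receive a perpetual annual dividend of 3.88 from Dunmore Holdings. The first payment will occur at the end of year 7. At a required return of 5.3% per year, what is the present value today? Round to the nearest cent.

Value at end of year 6: C / r = 3.88 / 0.053 = 73.2075
Discount to today: PV = 73.2075 / (1 + 0.053)^6 = 73.2075 / 1.363233 = 53.70

53.70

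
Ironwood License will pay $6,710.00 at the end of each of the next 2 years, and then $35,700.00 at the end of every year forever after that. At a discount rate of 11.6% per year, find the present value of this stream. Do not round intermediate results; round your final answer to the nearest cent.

PV of 2-year annuity: $6,710.00 × [1 − (1+0.116)^−2] / 0.116 = 11400.12975
Perpetuity value at year 2: $35,700.00 / 0.116 = 307758.62069
PV of perpetuity: 307758.62069 / (1+0.116)^2 = 247105.17328
Total PV = 11400.12975 + 247105.17328 = 258505.30303

$258505.30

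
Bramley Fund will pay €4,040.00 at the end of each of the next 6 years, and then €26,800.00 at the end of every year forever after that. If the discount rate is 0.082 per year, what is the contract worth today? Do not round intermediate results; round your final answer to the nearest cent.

€222247.87

PV of 6-year annuity: €4,040.00 × [1 − (1+0.082)^−6] / 0.082 = 18563.65705
Perpetuity value at year 6: €26,800.00 / 0.082 = 326829.26829
PV of perpetuity: 326829.26829 / (1+0.082)^6 = 203684.21660
Total PV = 18563.65705 + 203684.21660 = 222247.87365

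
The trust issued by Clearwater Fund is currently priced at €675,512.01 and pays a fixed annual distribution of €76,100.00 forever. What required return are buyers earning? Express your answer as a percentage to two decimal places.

11.27%

P = C/r ⇒ r = C/P = €76,100.00/€675,512.01 = 0.112655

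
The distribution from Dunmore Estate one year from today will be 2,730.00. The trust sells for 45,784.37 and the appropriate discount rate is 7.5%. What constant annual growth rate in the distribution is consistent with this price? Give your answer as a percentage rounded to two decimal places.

P = D₁/(r−g) ⇒ g = r − D₁/P = 0.075 − 2,730.00/45,784.37 = 0.015373

1.54%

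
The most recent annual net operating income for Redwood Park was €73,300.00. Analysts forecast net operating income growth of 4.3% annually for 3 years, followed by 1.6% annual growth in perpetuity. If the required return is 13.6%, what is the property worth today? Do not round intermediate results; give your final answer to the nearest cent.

€666144.17

D_1 = 76451.90000
D_2 = 79739.33170
D_3 = 83168.12296
Terminal value at year 3: TV = D_3×(1+g_2)/(r−g_2) = 84498.81293/0.12 = 704156.77442
P_0 = D_1/(1+r)^1 + D_2/(1+r)^2 + D_3/(1+r)^3 + TV/(1+r)^3
    = 67299.20775 + 61789.67753 + 56731.19161 + 480324.08896 = 666144.16585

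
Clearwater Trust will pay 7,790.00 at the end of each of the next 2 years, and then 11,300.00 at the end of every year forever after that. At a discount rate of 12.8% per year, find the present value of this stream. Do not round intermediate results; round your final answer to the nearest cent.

PV of 2-year annuity: 7,790.00 × [1 − (1+0.128)^−2] / 0.128 = 13028.39394
Perpetuity value at year 2: 11,300.00 / 0.128 = 88281.25000
PV of perpetuity: 88281.25000 / (1+0.128)^2 = 69382.55275
Total PV = 13028.39394 + 69382.55275 = 82410.94670

82410.95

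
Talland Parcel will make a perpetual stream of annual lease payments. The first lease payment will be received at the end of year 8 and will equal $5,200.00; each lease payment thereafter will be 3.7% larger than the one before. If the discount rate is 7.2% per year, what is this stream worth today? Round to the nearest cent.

Value at end of year 7: C₁ / (r − g) = $5,200.00 / (0.072 − 0.037) = $148,571.4286
Discount to today: PV = $148,571.4286 / (1 + 0.072)^7 = $148,571.4286 / 1.626910 = $91,321.24

$91321.24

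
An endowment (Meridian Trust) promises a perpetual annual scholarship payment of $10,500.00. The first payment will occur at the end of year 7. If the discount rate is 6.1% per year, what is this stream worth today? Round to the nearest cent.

Value at end of year 6: C / r = $10,500.00 / 0.061 = $172,131.1475
Discount to today: PV = $172,131.1475 / (1 + 0.061)^6 = $172,131.1475 / 1.426567 = $120,661.07

$120661.07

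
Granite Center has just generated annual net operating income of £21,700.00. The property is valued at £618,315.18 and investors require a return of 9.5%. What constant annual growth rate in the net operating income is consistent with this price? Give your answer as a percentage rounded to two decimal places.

P = D₀(1+g)/(r−g) ⇒ P(r−g) = D₀(1+g) ⇒ g(P+D₀) = P·r − D₀
g = (P·r − D₀)/(P + D₀) = (£618,315.18×0.095 − £21,700.00) / (£618,315.18 + £21,700.00) = 0.057874

5.79%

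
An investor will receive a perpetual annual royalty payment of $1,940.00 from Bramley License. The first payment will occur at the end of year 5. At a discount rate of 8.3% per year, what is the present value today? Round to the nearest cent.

$16990.64

Value at end of year 4: C / r = $1,940.00 / 0.083 = $23,373.4940
Discount to today: PV = $23,373.4940 / (1 + 0.083)^4 = $23,373.4940 / 1.375669 = $16,990.64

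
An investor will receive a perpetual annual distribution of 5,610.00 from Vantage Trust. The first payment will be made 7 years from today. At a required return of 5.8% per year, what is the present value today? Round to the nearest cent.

Value at end of year 6: C / r = 5,610.00 / 0.058 = 96,724.1379
Discount to today: PV = 96,724.1379 / (1 + 0.058)^6 = 96,724.1379 / 1.402536 = 68,963.75

68963.75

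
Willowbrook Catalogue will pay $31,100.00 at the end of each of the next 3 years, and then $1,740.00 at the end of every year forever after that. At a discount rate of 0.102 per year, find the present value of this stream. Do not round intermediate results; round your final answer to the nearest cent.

PV of 3-year annuity: $31,100.00 × [1 − (1+0.102)^−3] / 0.102 = 77069.58772
Perpetuity value at year 3: $1,740.00 / 0.102 = 17058.82353
PV of perpetuity: 17058.82353 / (1+0.102)^3 = 12746.89161
Total PV = 77069.58772 + 12746.89161 = 89816.47933

$89816.48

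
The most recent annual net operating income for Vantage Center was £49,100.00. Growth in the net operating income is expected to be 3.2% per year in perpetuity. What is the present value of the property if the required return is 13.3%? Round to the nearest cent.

£501695.05

D₁ = D₀ × (1 + g) = £49,100.00 × 1.032 = £50,671.2000
Growing perpetuity: P = D₁ / (r − g) = £50,671.2000 / (0.133 − 0.032) = £501,695.05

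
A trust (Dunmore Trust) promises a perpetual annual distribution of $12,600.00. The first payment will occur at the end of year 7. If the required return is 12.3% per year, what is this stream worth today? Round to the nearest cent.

Value at end of year 6: C / r = $12,600.00 / 0.123 = $102,439.0244
Discount to today: PV = $102,439.0244 / (1 + 0.123)^6 = $102,439.0244 / 2.005758 = $51,072.47

$51072.47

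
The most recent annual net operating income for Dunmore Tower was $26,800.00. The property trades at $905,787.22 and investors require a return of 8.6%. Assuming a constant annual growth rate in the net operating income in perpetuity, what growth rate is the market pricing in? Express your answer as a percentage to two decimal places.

P = D₀(1+g)/(r−g) ⇒ P(r−g) = D₀(1+g) ⇒ g(P+D₀) = P·r − D₀
g = (P·r − D₀)/(P + D₀) = ($905,787.22×0.086 − $26,800.00) / ($905,787.22 + $26,800.00) = 0.054791

5.48%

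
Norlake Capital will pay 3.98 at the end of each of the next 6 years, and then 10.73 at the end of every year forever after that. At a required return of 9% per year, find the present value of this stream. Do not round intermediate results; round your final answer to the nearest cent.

88.94

PV of 6-year annuity: 3.98 × [1 − (1+0.09)^−6] / 0.09 = 17.85396
Perpetuity value at year 6: 10.73 / 0.09 = 119.22222
PV of perpetuity: 119.22222 / (1+0.09)^6 = 71.08832
Total PV = 17.85396 + 71.08832 = 88.94227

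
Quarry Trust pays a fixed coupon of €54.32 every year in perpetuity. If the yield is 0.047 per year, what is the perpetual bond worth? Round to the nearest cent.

Level perpetuity: PV = C / r = €54.32 / 0.047 = €1,155.74

€1155.74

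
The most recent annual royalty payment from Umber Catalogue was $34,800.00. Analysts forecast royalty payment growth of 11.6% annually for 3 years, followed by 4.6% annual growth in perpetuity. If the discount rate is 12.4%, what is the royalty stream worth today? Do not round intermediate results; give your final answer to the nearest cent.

D_1 = 38836.80000
D_2 = 43341.86880
D_3 = 48369.52558
Terminal value at year 3: TV = D_3×(1+g_2)/(r−g_2) = 50594.52376/0.078 = 648647.74048
P_0 = D_1/(1+r)^1 + D_2/(1+r)^2 + D_3/(1+r)^3 + TV/(1+r)^3
    = 34552.31317 + 34306.38923 + 34062.21564 + 456783.04565 = 559703.96369

$559703.96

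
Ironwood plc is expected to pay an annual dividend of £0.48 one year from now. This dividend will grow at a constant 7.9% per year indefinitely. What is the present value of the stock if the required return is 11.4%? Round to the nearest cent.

£13.71

Growing perpetuity: P = D₁ / (r − g) = £0.4800 / (0.114 − 0.079) = £13.71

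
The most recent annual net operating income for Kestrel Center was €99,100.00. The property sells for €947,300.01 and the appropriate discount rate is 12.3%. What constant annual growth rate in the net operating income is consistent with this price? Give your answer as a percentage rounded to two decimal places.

P = D₀(1+g)/(r−g) ⇒ P(r−g) = D₀(1+g) ⇒ g(P+D₀) = P·r − D₀
g = (P·r − D₀)/(P + D₀) = (€947,300.01×0.123 − €99,100.00) / (€947,300.01 + €99,100.00) = 0.016646

1.66%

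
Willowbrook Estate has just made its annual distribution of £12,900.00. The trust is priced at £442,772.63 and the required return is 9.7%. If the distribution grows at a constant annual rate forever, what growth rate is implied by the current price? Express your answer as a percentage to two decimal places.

P = D₀(1+g)/(r−g) ⇒ P(r−g) = D₀(1+g) ⇒ g(P+D₀) = P·r − D₀
g = (P·r − D₀)/(P + D₀) = (£442,772.63×0.097 − £12,900.00) / (£442,772.63 + £12,900.00) = 0.065944

6.59%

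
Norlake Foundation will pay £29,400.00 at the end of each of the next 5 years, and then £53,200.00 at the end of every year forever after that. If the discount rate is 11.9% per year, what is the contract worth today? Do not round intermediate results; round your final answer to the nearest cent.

PV of 5-year annuity: £29,400.00 × [1 − (1+0.119)^−5] / 0.119 = 106243.49382
Perpetuity value at year 5: £53,200.00 / 0.119 = 447058.82353
PV of perpetuity: 447058.82353 / (1+0.119)^5 = 254808.69185
Total PV = 106243.49382 + 254808.69185 = 361052.18567

£361052.19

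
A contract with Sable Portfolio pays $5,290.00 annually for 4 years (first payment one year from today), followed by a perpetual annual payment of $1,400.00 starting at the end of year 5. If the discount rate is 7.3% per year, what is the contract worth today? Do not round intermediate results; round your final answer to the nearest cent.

PV of 4-year annuity: $5,290.00 × [1 − (1+0.073)^−4] / 0.073 = 17797.66049
Perpetuity value at year 4: $1,400.00 / 0.073 = 19178.08219
PV of perpetuity: 19178.08219 / (1+0.073)^4 = 14467.92630
Total PV = 17797.66049 + 14467.92630 = 32265.58679

$32265.59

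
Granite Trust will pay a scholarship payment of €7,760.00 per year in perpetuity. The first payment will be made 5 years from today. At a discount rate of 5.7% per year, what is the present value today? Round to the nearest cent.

Value at end of year 4: C / r = €7,760.00 / 0.057 = €136,140.3509
Discount to today: PV = €136,140.3509 / (1 + 0.057)^4 = €136,140.3509 / 1.248245 = €109,065.38

€109065.38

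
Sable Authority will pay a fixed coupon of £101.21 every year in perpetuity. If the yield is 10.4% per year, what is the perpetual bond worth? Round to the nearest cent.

£973.17

Level perpetuity: PV = C / r = £101.21 / 0.104 = £973.17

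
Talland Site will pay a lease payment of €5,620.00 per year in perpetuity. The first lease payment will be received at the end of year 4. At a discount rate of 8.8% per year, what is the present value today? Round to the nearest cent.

€49586.90

Value at end of year 3: C / r = €5,620.00 / 0.088 = €63,863.6364
Discount to today: PV = €63,863.6364 / (1 + 0.088)^3 = €63,863.6364 / 1.287913 = €49,586.90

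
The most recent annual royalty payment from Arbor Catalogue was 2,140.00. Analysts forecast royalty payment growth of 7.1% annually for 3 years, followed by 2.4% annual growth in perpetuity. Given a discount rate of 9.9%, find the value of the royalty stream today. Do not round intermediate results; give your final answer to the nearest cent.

33139.70

D_1 = 2291.94000
D_2 = 2454.66774
D_3 = 2628.94915
Terminal value at year 3: TV = D_3×(1+g_2)/(r−g_2) = 2692.04393/0.075 = 35893.91906
P_0 = D_1/(1+r)^1 + D_2/(1+r)^2 + D_3/(1+r)^3 + TV/(1+r)^3
    = 2085.47771 + 2032.34452 + 1980.56504 + 27041.31466 = 33139.70193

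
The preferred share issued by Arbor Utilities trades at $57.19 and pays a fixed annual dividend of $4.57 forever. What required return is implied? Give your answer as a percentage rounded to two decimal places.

7.99%

P = C/r ⇒ r = C/P = $4.57/$57.19 = 0.079909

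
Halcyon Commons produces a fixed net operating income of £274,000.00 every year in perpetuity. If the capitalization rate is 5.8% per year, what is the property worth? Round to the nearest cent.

£4724137.93

Level perpetuity: PV = C / r = £274,000.00 / 0.058 = £4,724,137.93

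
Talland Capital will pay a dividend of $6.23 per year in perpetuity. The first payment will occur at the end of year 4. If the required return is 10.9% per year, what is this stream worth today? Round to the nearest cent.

Value at end of year 3: C / r = $6.23 / 0.109 = $57.1560
Discount to today: PV = $57.1560 / (1 + 0.109)^3 = $57.1560 / 1.363938 = $41.91

$41.91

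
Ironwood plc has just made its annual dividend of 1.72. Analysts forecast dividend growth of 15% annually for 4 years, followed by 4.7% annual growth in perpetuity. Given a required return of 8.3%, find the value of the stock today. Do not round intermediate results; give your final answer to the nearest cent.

71.61

D_1 = 1.97800
D_2 = 2.27470
D_3 = 2.61591
D_4 = 3.00829
Terminal value at year 4: TV = D_4×(1+g_2)/(r−g_2) = 3.14968/0.036 = 87.49112
P_0 = D_1/(1+r)^1 + D_2/(1+r)^2 + D_3/(1+r)^3 + D_4/(1+r)^4 + TV/(1+r)^4
    = 1.82641 + 1.93940 + 2.05938 + 2.18678 + 63.59898 = 71.61095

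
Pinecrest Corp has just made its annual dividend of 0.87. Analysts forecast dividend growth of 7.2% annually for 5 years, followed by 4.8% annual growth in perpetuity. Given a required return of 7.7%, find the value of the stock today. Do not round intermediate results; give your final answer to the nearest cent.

D_1 = 0.93264
D_2 = 0.99979
D_3 = 1.07177
D_4 = 1.14894
D_5 = 1.23167
Terminal value at year 5: TV = D_5×(1+g_2)/(r−g_2) = 1.29079/0.029 = 44.50988
P_0 = D_1/(1+r)^1 + D_2/(1+r)^2 + D_3/(1+r)^3 + D_4/(1+r)^4 + D_5/(1+r)^5 + TV/(1+r)^5
    = 0.86596 + 0.86194 + 0.85794 + 0.85396 + 0.84999 + 30.71694 = 35.00673

35.01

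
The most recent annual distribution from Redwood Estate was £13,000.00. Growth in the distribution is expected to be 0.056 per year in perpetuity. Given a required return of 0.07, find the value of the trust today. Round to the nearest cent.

D₁ = D₀ × (1 + g) = £13,000.00 × 1.056 = £13,728.0000
Growing perpetuity: P = D₁ / (r − g) = £13,728.0000 / (0.07 − 0.056) = £980,571.43

£980571.43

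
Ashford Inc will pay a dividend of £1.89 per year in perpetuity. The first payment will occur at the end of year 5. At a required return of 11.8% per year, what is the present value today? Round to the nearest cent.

£10.25

Value at end of year 4: C / r = £1.89 / 0.118 = £16.0169
Discount to today: PV = £16.0169 / (1 + 0.118)^4 = £16.0169 / 1.562310 = £10.25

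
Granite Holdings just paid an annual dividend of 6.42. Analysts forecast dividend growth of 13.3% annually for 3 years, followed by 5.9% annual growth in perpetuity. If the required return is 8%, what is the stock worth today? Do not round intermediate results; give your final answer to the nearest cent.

D_1 = 7.27386
D_2 = 8.24128
D_3 = 9.33737
Terminal value at year 3: TV = D_3×(1+g_2)/(r−g_2) = 9.88828/0.021 = 470.87044
P_0 = D_1/(1+r)^1 + D_2/(1+r)^2 + D_3/(1+r)^3 + TV/(1+r)^3
    = 6.73506 + 7.06557 + 7.41231 + 373.79213 = 395.00507

395.01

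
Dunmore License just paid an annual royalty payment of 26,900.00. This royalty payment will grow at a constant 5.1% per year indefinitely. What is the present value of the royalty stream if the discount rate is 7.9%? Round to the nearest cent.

D₁ = D₀ × (1 + g) = 26,900.00 × 1.051 = 28,271.9000
Growing perpetuity: P = D₁ / (r − g) = 28,271.9000 / (0.079 − 0.051) = 1,009,710.71

1009710.71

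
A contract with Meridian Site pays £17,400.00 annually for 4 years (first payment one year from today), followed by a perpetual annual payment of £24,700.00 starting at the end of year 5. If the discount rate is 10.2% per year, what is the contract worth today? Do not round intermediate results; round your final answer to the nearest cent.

£219116.67

PV of 4-year annuity: £17,400.00 × [1 − (1+0.102)^−4] / 0.102 = 54917.71250
Perpetuity value at year 4: £24,700.00 / 0.102 = 242156.86275
PV of perpetuity: 242156.86275 / (1+0.102)^4 = 164198.96052
Total PV = 54917.71250 + 164198.96052 = 219116.67302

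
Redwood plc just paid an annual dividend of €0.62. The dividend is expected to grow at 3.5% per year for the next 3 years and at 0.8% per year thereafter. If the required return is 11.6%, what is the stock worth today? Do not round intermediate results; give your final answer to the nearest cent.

D_1 = 0.64170
D_2 = 0.66416
D_3 = 0.68741
Terminal value at year 3: TV = D_3×(1+g_2)/(r−g_2) = 0.69290/0.108 = 6.41578
P_0 = D_1/(1+r)^1 + D_2/(1+r)^2 + D_3/(1+r)^3 + TV/(1+r)^3
    = 0.57500 + 0.53327 + 0.49456 + 4.61591 = 6.21873

€6.22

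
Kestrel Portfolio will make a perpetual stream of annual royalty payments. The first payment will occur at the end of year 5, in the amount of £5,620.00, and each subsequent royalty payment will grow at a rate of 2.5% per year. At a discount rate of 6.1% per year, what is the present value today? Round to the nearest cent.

Value at end of year 4: C₁ / (r − g) = £5,620.00 / (0.061 − 0.025) = £156,111.1111
Discount to today: PV = £156,111.1111 / (1 + 0.061)^4 = £156,111.1111 / 1.267248 = £123,189.10

£123189.10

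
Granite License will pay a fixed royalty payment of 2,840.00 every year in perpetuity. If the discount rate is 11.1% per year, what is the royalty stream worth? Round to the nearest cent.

Level perpetuity: PV = C / r = 2,840.00 / 0.111 = 25,585.59

25585.59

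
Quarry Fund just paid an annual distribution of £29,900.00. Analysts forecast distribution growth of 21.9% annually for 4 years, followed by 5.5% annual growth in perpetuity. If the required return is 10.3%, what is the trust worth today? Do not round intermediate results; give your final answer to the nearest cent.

D_1 = 36448.10000
D_2 = 44430.23390
D_3 = 54160.45512
D_4 = 66021.59480
Terminal value at year 4: TV = D_4×(1+g_2)/(r−g_2) = 69652.78251/0.048 = 1451099.63563
P_0 = D_1/(1+r)^1 + D_2/(1+r)^2 + D_3/(1+r)^3 + D_4/(1+r)^4 + TV/(1+r)^4
    = 33044.51496 + 36519.73140 + 40360.42845 + 44605.04286 + 980381.67126 = 1134911.38893

£1134911.39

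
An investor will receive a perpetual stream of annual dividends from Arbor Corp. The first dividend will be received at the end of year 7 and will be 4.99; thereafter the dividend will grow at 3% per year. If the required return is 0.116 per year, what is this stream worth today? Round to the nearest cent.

Value at end of year 6: C₁ / (r − g) = 4.99 / (0.116 − 0.03) = 58.0233
Discount to today: PV = 58.0233 / (1 + 0.116)^6 = 58.0233 / 1.931902 = 30.03

30.03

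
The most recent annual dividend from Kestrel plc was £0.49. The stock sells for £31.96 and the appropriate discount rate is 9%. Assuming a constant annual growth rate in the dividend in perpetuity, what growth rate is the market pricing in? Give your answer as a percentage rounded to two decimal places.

P = D₀(1+g)/(r−g) ⇒ P(r−g) = D₀(1+g) ⇒ g(P+D₀) = P·r − D₀
g = (P·r − D₀)/(P + D₀) = (£31.96×0.09 − £0.49) / (£31.96 + £0.49) = 0.073541

7.35%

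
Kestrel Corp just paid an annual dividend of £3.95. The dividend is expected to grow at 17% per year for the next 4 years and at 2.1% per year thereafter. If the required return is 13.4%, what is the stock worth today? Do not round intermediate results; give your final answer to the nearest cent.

D_1 = 4.62150
D_2 = 5.40716
D_3 = 6.32637
D_4 = 7.40185
Terminal value at year 4: TV = D_4×(1+g_2)/(r−g_2) = 7.55729/0.113 = 66.87870
P_0 = D_1/(1+r)^1 + D_2/(1+r)^2 + D_3/(1+r)^3 + D_4/(1+r)^4 + TV/(1+r)^4
    = 4.07540 + 4.20477 + 4.33826 + 4.47598 + 40.44228 = 57.53669

£57.54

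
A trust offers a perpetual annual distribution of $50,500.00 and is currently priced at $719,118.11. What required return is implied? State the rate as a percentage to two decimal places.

P = C/r ⇒ r = C/P = $50,500.00/$719,118.11 = 0.070225

7.02%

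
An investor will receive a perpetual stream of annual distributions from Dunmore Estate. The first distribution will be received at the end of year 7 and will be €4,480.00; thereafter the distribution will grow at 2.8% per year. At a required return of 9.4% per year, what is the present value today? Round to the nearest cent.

Value at end of year 6: C₁ / (r − g) = €4,480.00 / (0.094 − 0.028) = €67,878.7879
Discount to today: PV = €67,878.7879 / (1 + 0.094)^6 = €67,878.7879 / 1.714368 = €39,594.07

€39594.07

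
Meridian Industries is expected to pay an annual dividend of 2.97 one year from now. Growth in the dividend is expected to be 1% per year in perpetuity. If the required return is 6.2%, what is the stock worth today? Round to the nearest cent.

Growing perpetuity: P = D₁ / (r − g) = 2.9700 / (0.062 − 0.01) = 57.12

57.12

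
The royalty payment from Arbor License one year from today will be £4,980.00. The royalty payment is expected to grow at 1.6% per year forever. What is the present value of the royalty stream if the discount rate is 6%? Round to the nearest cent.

£113181.82

Growing perpetuity: P = D₁ / (r − g) = £4,980.0000 / (0.06 − 0.016) = £113,181.82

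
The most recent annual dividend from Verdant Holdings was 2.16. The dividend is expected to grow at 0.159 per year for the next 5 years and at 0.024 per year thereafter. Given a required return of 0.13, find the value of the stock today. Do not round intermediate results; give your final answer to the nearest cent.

35.35

D_1 = 2.50344
D_2 = 2.90149
D_3 = 3.36282
D_4 = 3.89751
D_5 = 4.51722
Terminal value at year 5: TV = D_5×(1+g_2)/(r−g_2) = 4.62563/0.106 = 43.63802
P_0 = D_1/(1+r)^1 + D_2/(1+r)^2 + D_3/(1+r)^3 + D_4/(1+r)^4 + D_5/(1+r)^5 + TV/(1+r)^5
    = 2.21543 + 2.27229 + 2.33061 + 2.39042 + 2.45176 + 23.68497 = 35.34548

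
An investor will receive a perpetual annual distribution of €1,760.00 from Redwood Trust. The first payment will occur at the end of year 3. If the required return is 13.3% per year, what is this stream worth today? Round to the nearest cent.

Value at end of year 2: C / r = €1,760.00 / 0.133 = €13,233.0827
Discount to today: PV = €13,233.0827 / (1 + 0.133)^2 = €13,233.0827 / 1.283689 = €10,308.64

€10308.64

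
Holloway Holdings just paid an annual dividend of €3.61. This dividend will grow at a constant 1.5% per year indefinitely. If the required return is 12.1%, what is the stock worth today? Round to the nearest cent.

€34.57

D₁ = D₀ × (1 + g) = €3.61 × 1.015 = €3.6642
Growing perpetuity: P = D₁ / (r − g) = €3.6642 / (0.121 − 0.015) = €34.57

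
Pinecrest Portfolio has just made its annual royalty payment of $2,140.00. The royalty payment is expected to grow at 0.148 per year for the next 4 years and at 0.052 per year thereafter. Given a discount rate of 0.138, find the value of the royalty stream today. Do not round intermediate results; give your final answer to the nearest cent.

$35859.71

D_1 = 2456.72000
D_2 = 2820.31456
D_3 = 3237.72111
D_4 = 3716.90384
Terminal value at year 4: TV = D_4×(1+g_2)/(r−g_2) = 3910.18284/0.086 = 45467.24232
P_0 = D_1/(1+r)^1 + D_2/(1+r)^2 + D_3/(1+r)^3 + D_4/(1+r)^4 + TV/(1+r)^4
    = 2158.80492 + 2177.77509 + 2196.91195 + 2216.21698 + 27110.00302 = 35859.71195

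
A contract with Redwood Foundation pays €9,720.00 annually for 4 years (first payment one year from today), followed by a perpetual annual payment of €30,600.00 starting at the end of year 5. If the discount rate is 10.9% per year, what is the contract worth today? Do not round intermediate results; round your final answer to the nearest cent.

PV of 4-year annuity: €9,720.00 × [1 − (1+0.109)^−4] / 0.109 = 30220.27048
Perpetuity value at year 4: €30,600.00 / 0.109 = 280733.94495
PV of perpetuity: 280733.94495 / (1+0.109)^4 = 185596.05639
Total PV = 30220.27048 + 185596.05639 = 215816.32688

€215816.33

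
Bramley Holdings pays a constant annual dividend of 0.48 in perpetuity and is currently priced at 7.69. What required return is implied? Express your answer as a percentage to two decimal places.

P = C/r ⇒ r = C/P = 0.48/7.69 = 0.062419

6.24%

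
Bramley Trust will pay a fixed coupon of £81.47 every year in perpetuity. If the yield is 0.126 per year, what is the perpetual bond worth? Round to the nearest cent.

£646.59

Level perpetuity: PV = C / r = £81.47 / 0.126 = £646.59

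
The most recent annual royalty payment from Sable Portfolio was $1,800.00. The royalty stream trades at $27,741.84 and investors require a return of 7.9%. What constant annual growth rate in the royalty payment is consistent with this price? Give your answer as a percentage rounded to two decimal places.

1.33%

P = D₀(1+g)/(r−g) ⇒ P(r−g) = D₀(1+g) ⇒ g(P+D₀) = P·r − D₀
g = (P·r − D₀)/(P + D₀) = ($27,741.84×0.079 − $1,800.00) / ($27,741.84 + $1,800.00) = 0.013256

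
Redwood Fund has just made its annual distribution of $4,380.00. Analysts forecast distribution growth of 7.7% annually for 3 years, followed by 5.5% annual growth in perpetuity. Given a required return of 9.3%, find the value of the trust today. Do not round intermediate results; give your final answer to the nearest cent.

$129099.18

D_1 = 4717.26000
D_2 = 5080.48902
D_3 = 5471.68667
Terminal value at year 3: TV = D_3×(1+g_2)/(r−g_2) = 5772.62944/0.038 = 151911.30110
P_0 = D_1/(1+r)^1 + D_2/(1+r)^2 + D_3/(1+r)^3 + TV/(1+r)^3
    = 4315.88289 + 4252.70437 + 4190.45069 + 116340.14415 = 129099.18210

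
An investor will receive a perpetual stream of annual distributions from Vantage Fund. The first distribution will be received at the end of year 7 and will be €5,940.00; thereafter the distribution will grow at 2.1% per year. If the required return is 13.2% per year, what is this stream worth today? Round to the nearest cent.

Value at end of year 6: C₁ / (r − g) = €5,940.00 / (0.132 − 0.021) = €53,513.5135
Discount to today: PV = €53,513.5135 / (1 + 0.132)^6 = €53,513.5135 / 2.104159 = €25,432.26

€25432.26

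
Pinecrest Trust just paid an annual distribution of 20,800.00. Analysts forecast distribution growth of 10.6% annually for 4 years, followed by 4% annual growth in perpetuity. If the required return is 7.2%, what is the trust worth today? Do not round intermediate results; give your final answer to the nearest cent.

855937.79

D_1 = 23004.80000
D_2 = 25443.30880
D_3 = 28140.29953
D_4 = 31123.17128
Terminal value at year 4: TV = D_4×(1+g_2)/(r−g_2) = 32368.09813/0.032 = 1011503.06671
P_0 = D_1/(1+r)^1 + D_2/(1+r)^2 + D_3/(1+r)^3 + D_4/(1+r)^4 + TV/(1+r)^4
    = 21459.70149 + 22140.32635 + 22842.53820 + 23567.02168 + 765928.20474 = 855937.79246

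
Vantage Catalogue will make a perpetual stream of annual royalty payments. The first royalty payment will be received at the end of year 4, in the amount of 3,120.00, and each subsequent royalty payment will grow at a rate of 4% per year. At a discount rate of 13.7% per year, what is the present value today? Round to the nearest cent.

21882.73

Value at end of year 3: C₁ / (r − g) = 3,120.00 / (0.137 − 0.04) = 32,164.9485
Discount to today: PV = 32,164.9485 / (1 + 0.137)^3 = 32,164.9485 / 1.469878 = 21,882.73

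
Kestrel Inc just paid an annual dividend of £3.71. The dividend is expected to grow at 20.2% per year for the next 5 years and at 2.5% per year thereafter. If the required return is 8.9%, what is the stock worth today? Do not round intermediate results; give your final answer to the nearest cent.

£122.53

D_1 = 4.45942
D_2 = 5.36022
D_3 = 6.44299
D_4 = 7.74447
D_5 = 9.30885
Terminal value at year 5: TV = D_5×(1+g_2)/(r−g_2) = 9.54158/0.064 = 149.08712
P_0 = D_1/(1+r)^1 + D_2/(1+r)^2 + D_3/(1+r)^3 + D_4/(1+r)^4 + D_5/(1+r)^5 + TV/(1+r)^5
    = 4.09497 + 4.51988 + 4.98889 + 5.50656 + 6.07795 + 97.34211 = 122.53035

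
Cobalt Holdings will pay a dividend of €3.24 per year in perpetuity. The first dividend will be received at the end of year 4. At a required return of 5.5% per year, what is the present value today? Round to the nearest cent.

€50.17

Value at end of year 3: C / r = €3.24 / 0.055 = €58.9091
Discount to today: PV = €58.9091 / (1 + 0.055)^3 = €58.9091 / 1.174241 = €50.17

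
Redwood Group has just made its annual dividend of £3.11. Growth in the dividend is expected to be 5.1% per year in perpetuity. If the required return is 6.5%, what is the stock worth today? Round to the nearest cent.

£233.47

D₁ = D₀ × (1 + g) = £3.11 × 1.051 = £3.2686
Growing perpetuity: P = D₁ / (r − g) = £3.2686 / (0.065 − 0.051) = £233.47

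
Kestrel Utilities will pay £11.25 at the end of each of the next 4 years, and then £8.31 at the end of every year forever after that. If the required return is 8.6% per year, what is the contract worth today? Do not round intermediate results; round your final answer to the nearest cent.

£106.24

PV of 4-year annuity: £11.25 × [1 − (1+0.086)^−4] / 0.086 = 36.76916
Perpetuity value at year 4: £8.31 / 0.086 = 96.62791
PV of perpetuity: 96.62791 / (1+0.086)^4 = 69.46776
Total PV = 36.76916 + 69.46776 = 106.23691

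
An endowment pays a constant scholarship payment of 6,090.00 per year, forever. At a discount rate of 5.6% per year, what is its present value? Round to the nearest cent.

Level perpetuity: PV = C / r = 6,090.00 / 0.056 = 108,750.00

108750.00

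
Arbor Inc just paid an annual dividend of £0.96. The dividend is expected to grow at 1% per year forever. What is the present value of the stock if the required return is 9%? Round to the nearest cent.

£12.12

D₁ = D₀ × (1 + g) = £0.96 × 1.01 = £0.9696
Growing perpetuity: P = D₁ / (r − g) = £0.9696 / (0.09 − 0.01) = £12.12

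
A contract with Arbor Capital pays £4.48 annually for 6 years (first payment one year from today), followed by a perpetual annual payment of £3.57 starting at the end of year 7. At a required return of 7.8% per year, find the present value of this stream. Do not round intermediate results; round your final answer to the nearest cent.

£50.00

PV of 6-year annuity: £4.48 × [1 − (1+0.078)^−6] / 0.078 = 20.83676
Perpetuity value at year 6: £3.57 / 0.078 = 45.76923
PV of perpetuity: 45.76923 / (1+0.078)^6 = 29.16494
Total PV = 20.83676 + 29.16494 = 50.00170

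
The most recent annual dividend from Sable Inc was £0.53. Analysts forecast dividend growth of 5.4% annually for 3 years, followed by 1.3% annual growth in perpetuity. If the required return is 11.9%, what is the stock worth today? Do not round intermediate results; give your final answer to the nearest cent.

£5.64

D_1 = 0.55862
D_2 = 0.58879
D_3 = 0.62058
Terminal value at year 3: TV = D_3×(1+g_2)/(r−g_2) = 0.62865/0.106 = 5.93064
P_0 = D_1/(1+r)^1 + D_2/(1+r)^2 + D_3/(1+r)^3 + TV/(1+r)^3
    = 0.49921 + 0.47022 + 0.44290 + 4.23264 = 5.64497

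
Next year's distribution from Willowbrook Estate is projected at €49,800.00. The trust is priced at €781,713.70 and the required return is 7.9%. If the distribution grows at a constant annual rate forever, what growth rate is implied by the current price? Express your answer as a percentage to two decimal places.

1.53%

P = D₁/(r−g) ⇒ g = r − D₁/P = 0.079 − €49,800.00/€781,713.70 = 0.015294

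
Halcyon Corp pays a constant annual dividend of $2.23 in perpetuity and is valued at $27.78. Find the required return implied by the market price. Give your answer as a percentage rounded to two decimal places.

P = C/r ⇒ r = C/P = $2.23/$27.78 = 0.080274

8.03%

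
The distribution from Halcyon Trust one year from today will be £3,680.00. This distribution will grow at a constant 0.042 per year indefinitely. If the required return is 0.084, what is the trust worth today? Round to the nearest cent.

£87619.05

Growing perpetuity: P = D₁ / (r − g) = £3,680.0000 / (0.084 − 0.042) = £87,619.05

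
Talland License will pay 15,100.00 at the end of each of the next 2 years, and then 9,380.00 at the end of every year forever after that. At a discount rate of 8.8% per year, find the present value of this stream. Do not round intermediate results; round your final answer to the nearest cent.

PV of 2-year annuity: 15,100.00 × [1 − (1+0.088)^−2] / 0.088 = 26634.81293
Perpetuity value at year 2: 9,380.00 / 0.088 = 106590.90909
PV of perpetuity: 106590.90909 / (1+0.088)^2 = 90045.57496
Total PV = 26634.81293 + 90045.57496 = 116680.38790

116680.39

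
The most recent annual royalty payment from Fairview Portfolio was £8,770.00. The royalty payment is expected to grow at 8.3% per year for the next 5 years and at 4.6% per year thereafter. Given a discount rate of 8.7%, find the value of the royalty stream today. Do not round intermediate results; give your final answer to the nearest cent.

£263023.73

D_1 = 9497.91000
D_2 = 10286.23653
D_3 = 11139.99416
D_4 = 12064.61368
D_5 = 13065.97661
Terminal value at year 5: TV = D_5×(1+g_2)/(r−g_2) = 13667.01154/0.041 = 333341.74480
P_0 = D_1/(1+r)^1 + D_2/(1+r)^2 + D_3/(1+r)^3 + D_4/(1+r)^4 + D_5/(1+r)^5 + TV/(1+r)^5
    = 8737.72769 + 8705.57414 + 8673.53891 + 8641.62156 + 8609.82167 + 219655.45030 = 263023.73427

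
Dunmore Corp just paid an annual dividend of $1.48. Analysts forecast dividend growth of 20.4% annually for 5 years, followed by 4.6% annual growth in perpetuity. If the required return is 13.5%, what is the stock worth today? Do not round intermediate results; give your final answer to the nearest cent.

$32.23

D_1 = 1.78192
D_2 = 2.14543
D_3 = 2.58310
D_4 = 3.11005
D_5 = 3.74450
Terminal value at year 5: TV = D_5×(1+g_2)/(r−g_2) = 3.91675/0.089 = 44.00843
P_0 = D_1/(1+r)^1 + D_2/(1+r)^2 + D_3/(1+r)^3 + D_4/(1+r)^4 + D_5/(1+r)^5 + TV/(1+r)^5
    = 1.56997 + 1.66542 + 1.76666 + 1.87406 + 1.98799 + 23.36450 = 32.22861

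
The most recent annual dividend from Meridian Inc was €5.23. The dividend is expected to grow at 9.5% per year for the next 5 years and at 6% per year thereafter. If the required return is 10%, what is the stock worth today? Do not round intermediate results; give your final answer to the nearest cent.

€161.27

D_1 = 5.72685
D_2 = 6.27090
D_3 = 6.86664
D_4 = 7.51897
D_5 = 8.23327
Terminal value at year 5: TV = D_5×(1+g_2)/(r−g_2) = 8.72726/0.04 = 218.18162
P_0 = D_1/(1+r)^1 + D_2/(1+r)^2 + D_3/(1+r)^3 + D_4/(1+r)^4 + D_5/(1+r)^5 + TV/(1+r)^5
    = 5.20623 + 5.18256 + 5.15901 + 5.13556 + 5.11221 + 135.47362 = 161.26918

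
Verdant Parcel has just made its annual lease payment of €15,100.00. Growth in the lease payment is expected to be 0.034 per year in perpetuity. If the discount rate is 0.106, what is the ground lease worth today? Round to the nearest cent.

€216852.78

D₁ = D₀ × (1 + g) = €15,100.00 × 1.034 = €15,613.4000
Growing perpetuity: P = D₁ / (r − g) = €15,613.4000 / (0.106 − 0.034) = €216,852.78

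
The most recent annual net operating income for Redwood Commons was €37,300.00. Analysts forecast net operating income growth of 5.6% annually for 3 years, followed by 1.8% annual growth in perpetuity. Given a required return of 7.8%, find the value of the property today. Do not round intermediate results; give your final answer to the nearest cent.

€702290.18

D_1 = 39388.80000
D_2 = 41594.57280
D_3 = 43923.86888
Terminal value at year 3: TV = D_3×(1+g_2)/(r−g_2) = 44714.49852/0.06 = 745241.64194
P_0 = D_1/(1+r)^1 + D_2/(1+r)^2 + D_3/(1+r)^3 + TV/(1+r)^3
    = 36538.77551 + 35793.08621 + 35062.61507 + 594895.70230 = 702290.17909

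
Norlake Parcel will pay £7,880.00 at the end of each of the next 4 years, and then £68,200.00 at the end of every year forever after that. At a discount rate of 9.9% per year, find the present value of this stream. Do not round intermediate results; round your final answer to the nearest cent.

PV of 4-year annuity: £7,880.00 × [1 − (1+0.099)^−4] / 0.099 = 25032.70677
Perpetuity value at year 4: £68,200.00 / 0.099 = 688888.88889
PV of perpetuity: 688888.88889 / (1+0.099)^4 = 472235.25924
Total PV = 25032.70677 + 472235.25924 = 497267.96601

£497267.97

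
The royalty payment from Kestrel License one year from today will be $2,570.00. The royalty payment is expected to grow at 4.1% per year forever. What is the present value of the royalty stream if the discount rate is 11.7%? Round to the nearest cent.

$33815.79

Growing perpetuity: P = D₁ / (r − g) = $2,570.0000 / (0.117 − 0.041) = $33,815.79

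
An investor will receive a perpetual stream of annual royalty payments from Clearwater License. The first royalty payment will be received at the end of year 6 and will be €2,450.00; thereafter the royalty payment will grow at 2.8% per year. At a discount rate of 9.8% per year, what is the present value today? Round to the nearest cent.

Value at end of year 5: C₁ / (r − g) = €2,450.00 / (0.098 − 0.028) = €35,000.0000
Discount to today: PV = €35,000.0000 / (1 + 0.098)^5 = €35,000.0000 / 1.595922 = €21,930.89

€21930.89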